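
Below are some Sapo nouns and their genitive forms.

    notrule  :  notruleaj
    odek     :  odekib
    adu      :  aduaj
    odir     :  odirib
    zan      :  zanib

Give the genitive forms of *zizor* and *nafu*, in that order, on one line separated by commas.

zizorib, nafuaj

The alternation tracks the final sound of the stem — -ib when the stem ends in a consonant (*odek*, *odir*, *zan*); -aj when the stem ends in a vowel (*notrule*, *adu*).
Since the final sound of *zizor* is /r/ (a consonant), it takes -ib, giving *zizorib*.
The final sound of *nafu* is /u/, which is a vowel, so the suffix is -aj, giving *nafuaj*.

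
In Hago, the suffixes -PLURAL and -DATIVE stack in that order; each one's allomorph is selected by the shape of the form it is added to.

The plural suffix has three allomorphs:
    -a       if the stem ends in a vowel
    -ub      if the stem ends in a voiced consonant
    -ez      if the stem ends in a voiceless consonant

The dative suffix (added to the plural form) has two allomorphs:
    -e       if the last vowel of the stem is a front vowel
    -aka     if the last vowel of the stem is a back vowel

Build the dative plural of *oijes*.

oijeseze

*oijes* — final sound /s/ (a voiceless consonant) → -ez → *oijesez*.
The last vowel of the plural form *oijesez* is /e/, which is a front vowel, so the dative suffix is -e, giving *oijeseze*.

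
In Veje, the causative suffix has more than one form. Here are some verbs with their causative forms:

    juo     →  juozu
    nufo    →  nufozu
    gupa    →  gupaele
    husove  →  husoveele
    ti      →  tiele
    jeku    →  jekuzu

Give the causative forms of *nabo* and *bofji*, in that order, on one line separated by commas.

nabozu, bofjiele

The alternation tracks the last vowel of the stem — -zu when the last vowel of the stem is a rounded vowel (*juo*, *nufo*, *jeku*); -ele when the last vowel of the stem is an unrounded vowel (*gupa*, *husove*, *ti*).
Since the last vowel of *nabo* is /o/ (a rounded vowel), it takes -zu, giving *nabozu*.
*bofji* — last vowel /i/ (an unrounded vowel) → -ele → *bofjiele*.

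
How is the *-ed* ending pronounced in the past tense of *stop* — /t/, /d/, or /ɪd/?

/t/

The stem *stop* ends in a voiceless consonant other than /t/.
The -ed suffix is realized as /ɪd/ after /t, d/; as /t/ after other voiceless consonants; and as /d/ after other voiced sounds.
So -ed on *stop* is pronounced /t/.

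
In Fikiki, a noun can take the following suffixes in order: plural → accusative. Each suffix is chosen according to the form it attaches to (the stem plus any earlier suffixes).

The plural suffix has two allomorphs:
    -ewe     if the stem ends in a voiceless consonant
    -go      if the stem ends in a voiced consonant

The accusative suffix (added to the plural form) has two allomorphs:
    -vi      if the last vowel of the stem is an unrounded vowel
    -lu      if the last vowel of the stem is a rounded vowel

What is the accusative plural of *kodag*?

kodaggolu

*kodag*: final consonant = /g/, voiced → -go → *kodaggo*.
The plural form *kodaggo* — last vowel /o/ (a rounded vowel) → -lu → *kodaggolu*.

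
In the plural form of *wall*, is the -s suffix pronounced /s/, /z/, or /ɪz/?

/z/

The stem *wall* ends in a voiced non-sibilant sound.
The plural suffix surfaces as /ɪz/ after sibilants, /s/ after other voiceless consonants, and /z/ after other voiced sounds.
So the plural -s on *wall* is pronounced /z/.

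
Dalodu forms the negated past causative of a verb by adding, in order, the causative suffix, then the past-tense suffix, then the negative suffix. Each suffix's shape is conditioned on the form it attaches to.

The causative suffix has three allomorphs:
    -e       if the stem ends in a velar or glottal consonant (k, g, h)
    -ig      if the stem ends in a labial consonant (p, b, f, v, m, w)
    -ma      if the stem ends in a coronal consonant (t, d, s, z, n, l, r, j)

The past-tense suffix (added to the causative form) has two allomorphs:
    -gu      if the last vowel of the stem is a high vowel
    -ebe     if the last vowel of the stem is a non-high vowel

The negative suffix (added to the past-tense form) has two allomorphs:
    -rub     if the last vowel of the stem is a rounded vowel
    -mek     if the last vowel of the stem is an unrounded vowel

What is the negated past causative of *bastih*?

The final consonant of *bastih* is /h/, which is velar/glottal, so the causative suffix is -e, giving *bastihe*.
Since the last vowel of the causative form *bastihe* is /e/ (a non-high vowel), it takes -ebe, giving *bastiheebe*.
The past-tense form *bastiheebe*: last vowel = /e/, an unrounded vowel → -mek → *bastiheebemek*.

bastiheebemek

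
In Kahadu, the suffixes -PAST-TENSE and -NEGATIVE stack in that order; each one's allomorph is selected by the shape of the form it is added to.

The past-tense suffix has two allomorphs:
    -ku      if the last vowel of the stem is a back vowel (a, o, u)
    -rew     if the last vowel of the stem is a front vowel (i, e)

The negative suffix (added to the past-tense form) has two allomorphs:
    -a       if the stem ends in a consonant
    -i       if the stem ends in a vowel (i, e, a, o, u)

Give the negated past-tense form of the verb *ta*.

takui

The last vowel of *ta* is /a/, which is a back vowel, so the past-tense suffix is -ku, giving *taku*.
The final sound of the past-tense form *taku* is /u/, which is a vowel, so the negative suffix is -i, giving *takui*.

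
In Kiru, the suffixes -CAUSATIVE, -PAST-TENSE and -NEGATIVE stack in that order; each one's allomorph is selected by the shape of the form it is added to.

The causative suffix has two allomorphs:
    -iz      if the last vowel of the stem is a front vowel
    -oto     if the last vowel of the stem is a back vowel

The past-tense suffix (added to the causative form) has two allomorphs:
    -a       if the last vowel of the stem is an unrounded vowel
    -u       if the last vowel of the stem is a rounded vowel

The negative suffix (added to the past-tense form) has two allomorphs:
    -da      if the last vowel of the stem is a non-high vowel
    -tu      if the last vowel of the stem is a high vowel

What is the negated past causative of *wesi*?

wesiizada

The last vowel of *wesi* is /i/, which is a front vowel, so the causative suffix is -iz, giving *wesiiz*.
Since the last vowel of the causative form *wesiiz* is /i/ (an unrounded vowel), it takes -a, giving *wesiiza*.
Since the last vowel of the past-tense form *wesiiza* is /a/ (a non-high vowel), it takes -da, giving *wesiizada*.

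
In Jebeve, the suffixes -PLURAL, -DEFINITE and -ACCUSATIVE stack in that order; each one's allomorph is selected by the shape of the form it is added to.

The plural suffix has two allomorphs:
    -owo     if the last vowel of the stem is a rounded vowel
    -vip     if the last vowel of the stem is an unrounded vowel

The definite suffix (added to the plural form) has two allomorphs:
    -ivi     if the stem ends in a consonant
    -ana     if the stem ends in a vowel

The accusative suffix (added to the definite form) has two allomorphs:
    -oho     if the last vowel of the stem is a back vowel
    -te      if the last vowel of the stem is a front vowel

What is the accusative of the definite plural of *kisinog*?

kisinogowoanaoho

*kisinog*: last vowel = /o/, a rounded vowel → -owo → *kisinogowo*.
Since the final sound of the plural form *kisinogowo* is /o/ (a vowel), it takes -ana, giving *kisinogowoana*.
The definite form *kisinogowoana* — last vowel /a/ (a back vowel) → -oho → *kisinogowoanaoho*.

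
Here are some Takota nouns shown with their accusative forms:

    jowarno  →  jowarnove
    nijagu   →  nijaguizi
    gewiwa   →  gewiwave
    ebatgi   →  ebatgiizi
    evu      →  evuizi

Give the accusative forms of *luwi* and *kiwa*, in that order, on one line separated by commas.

The pattern is height harmony: -izi when the last vowel of the stem is a high vowel (*nijagu*, *ebatgi*, *evu*); -ve when the last vowel of the stem is a non-high vowel (*jowarno*, *gewiwa*).
*luwi* — last vowel /i/ (a high vowel) → -izi → *luwiizi*.
*kiwa* — last vowel /a/ (a non-high vowel) → -ve → *kiwave*.

luwiizi, kiwave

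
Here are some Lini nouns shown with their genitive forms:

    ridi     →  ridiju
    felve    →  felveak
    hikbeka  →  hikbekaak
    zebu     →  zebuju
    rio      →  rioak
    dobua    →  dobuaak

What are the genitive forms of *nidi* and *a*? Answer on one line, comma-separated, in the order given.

The alternation tracks the last vowel of the stem — -ju when the last vowel of the stem is a high vowel (*ridi*, *zebu*); -ak when the last vowel of the stem is a non-high vowel (*felve*, *hikbeka*, *rio*, *dobua*).
*nidi* — last vowel /i/ (a high vowel) → -ju → *nidiju*.
The last vowel of *a* is /a/, which is a non-high vowel, so the suffix is -ak, giving *aak*.

nidiju, aak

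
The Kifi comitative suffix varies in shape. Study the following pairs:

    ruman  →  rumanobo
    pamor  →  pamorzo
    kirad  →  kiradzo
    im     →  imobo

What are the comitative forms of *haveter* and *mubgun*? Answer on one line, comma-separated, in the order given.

Looking at the final consonant of each stem: -obo when the stem ends in a nasal (*ruman*, *im*); -zo when the stem ends in a non-nasal consonant (*pamor*, *kirad*).
*haveter*: final consonant = /r/, non-nasal → -zo → *haveterzo*.
*mubgun*: final consonant = /n/, a nasal → -obo → *mubgunobo*.

haveterzo, mubgunobo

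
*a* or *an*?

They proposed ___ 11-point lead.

The indefinite article is chosen by the initial *sound* of the following word, not its spelling.
The number *11* is spoken "eleven", beginning with /ɪˈlɛvən/ — a vowel sound.
So the article is *an*: They proposed an 11-point lead.

an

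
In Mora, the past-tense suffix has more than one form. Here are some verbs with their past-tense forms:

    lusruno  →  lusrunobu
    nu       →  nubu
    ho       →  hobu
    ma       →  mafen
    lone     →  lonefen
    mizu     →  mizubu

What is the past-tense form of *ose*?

The suffix is conditioned by the last vowel: -bu when the last vowel of the stem is a rounded vowel (*lusruno*, *nu*, *ho*, *mizu*); -fen when the last vowel of the stem is an unrounded vowel (*ma*, *lone*).
Since the last vowel of *ose* is /e/ (an unrounded vowel), it takes -fen, giving *osefen*.

osefen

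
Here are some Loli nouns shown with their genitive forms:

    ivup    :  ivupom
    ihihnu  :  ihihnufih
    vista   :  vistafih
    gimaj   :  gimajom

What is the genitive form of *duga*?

The pattern is consonant vs. vowel: -om when the stem ends in a consonant (*ivup*, *gimaj*); -fih when the stem ends in a vowel (*ihihnu*, *vista*).
*duga*: final sound = /a/, a vowel → -fih → *dugafih*.

dugafih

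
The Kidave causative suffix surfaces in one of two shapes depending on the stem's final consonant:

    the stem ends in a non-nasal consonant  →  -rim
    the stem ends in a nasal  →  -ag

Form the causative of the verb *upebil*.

upebilrim

*upebil* — final consonant /l/ (non-nasal) → -rim → *upebilrim*.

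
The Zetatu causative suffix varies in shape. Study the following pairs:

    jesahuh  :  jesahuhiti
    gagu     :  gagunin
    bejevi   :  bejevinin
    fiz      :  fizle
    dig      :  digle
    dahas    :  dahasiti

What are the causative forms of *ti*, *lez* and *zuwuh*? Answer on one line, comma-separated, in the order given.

tinin, lezle, zuwuhiti

Looking at the final sound of each stem: -iti when the stem ends in a voiceless consonant (*jesahuh*, *dahas*); -le when the stem ends in a voiced consonant (*fiz*, *dig*); -nin when the stem ends in a vowel (*gagu*, *bejevi*).
*ti*: final sound = /i/, a vowel → -nin → *tinin*.
The final sound of *lez* is /z/, which is a voiced consonant, so the suffix is -le, giving *lezle*.
The final sound of *zuwuh* is /h/, which is a voiceless consonant, so the suffix is -iti, giving *zuwuhiti*.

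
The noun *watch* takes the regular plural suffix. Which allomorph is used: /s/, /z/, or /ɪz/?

The stem *watch* ends in a sibilant (/s, z, ʃ, ʒ, tʃ, dʒ/).
The plural suffix surfaces as /ɪz/ after sibilants, /s/ after other voiceless consonants, and /z/ after other voiced sounds.
So the plural -s on *watch* is pronounced /ɪz/.

/ɪz/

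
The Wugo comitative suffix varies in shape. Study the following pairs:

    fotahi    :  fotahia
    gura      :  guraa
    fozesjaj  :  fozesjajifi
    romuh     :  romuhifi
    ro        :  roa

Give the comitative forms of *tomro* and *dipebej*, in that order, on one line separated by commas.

tomroa, dipebejifi

The alternation tracks the final sound of the stem — -ifi when the stem ends in a consonant (*fozesjaj*, *romuh*); -a when the stem ends in a vowel (*fotahi*, *gura*, *ro*).
The final sound of *tomro* is /o/, which is a vowel, so the suffix is -a, giving *tomroa*.
*dipebej* — final sound /j/ (a consonant) → -ifi → *dipebejifi*.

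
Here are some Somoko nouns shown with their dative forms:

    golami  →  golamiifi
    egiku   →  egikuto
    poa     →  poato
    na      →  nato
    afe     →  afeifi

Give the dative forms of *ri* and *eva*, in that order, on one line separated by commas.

riifi, evato

The alternation tracks the last vowel of the stem — -ifi when the last vowel of the stem is a front vowel (*golami*, *afe*); -to when the last vowel of the stem is a back vowel (*egiku*, *poa*, *na*).
*ri* — last vowel /i/ (a front vowel) → -ifi → *riifi*.
*eva*: last vowel = /a/, a back vowel → -to → *evato*.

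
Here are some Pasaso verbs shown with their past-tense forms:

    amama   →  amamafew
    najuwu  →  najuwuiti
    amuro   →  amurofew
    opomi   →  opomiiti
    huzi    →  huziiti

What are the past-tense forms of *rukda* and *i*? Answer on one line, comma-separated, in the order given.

The suffix is conditioned by the last vowel: -iti when the last vowel of the stem is a high vowel (*najuwu*, *opomi*, *huzi*); -few when the last vowel of the stem is a non-high vowel (*amama*, *amuro*).
*rukda*: last vowel = /a/, a non-high vowel → -few → *rukdafew*.
Since the last vowel of *i* is /i/ (a high vowel), it takes -iti, giving *iiti*.

rukdafew, iiti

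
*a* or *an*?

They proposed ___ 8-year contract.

The indefinite article is chosen by the initial *sound* of the following word, not its spelling.
The number *8* is spoken "eight", beginning with /eɪt/ — a vowel sound.
So the article is *an*: They proposed an 8-year contract.

an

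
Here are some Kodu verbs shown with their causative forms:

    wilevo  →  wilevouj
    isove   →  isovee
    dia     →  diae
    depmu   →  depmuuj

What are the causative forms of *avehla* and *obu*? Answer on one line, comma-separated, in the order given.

avehlae, obuuj

Looking at the last vowel of each stem: -uj when the last vowel of the stem is a rounded vowel (*wilevo*, *depmu*); -e when the last vowel of the stem is an unrounded vowel (*isove*, *dia*).
The last vowel of *avehla* is /a/, which is an unrounded vowel, so the suffix is -e, giving *avehlae*.
Since the last vowel of *obu* is /u/ (a rounded vowel), it takes -uj, giving *obuuj*.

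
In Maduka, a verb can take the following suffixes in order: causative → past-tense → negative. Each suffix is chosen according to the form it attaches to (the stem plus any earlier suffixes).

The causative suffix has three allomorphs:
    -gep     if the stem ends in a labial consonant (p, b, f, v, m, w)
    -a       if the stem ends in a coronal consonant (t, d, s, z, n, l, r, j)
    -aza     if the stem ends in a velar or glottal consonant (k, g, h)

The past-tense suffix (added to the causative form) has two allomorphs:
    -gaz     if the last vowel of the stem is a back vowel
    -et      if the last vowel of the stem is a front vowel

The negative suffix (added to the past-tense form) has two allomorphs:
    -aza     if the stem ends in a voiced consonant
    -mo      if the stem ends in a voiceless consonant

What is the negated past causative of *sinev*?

sinevgepetmo

*sinev*: final consonant = /v/, labial → -gep → *sinevgep*.
Since the last vowel of the causative form *sinevgep* is /e/ (a front vowel), it takes -et, giving *sinevgepet*.
Since the final consonant of the past-tense form *sinevgepet* is /t/ (voiceless), it takes -mo, giving *sinevgepetmo*.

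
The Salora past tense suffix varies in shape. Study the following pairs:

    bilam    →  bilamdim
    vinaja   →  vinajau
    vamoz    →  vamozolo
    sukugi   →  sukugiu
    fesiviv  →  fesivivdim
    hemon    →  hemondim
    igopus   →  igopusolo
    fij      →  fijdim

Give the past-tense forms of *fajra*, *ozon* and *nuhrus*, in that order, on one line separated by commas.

fajrau, ozondim, nuhrusolo

The alternation tracks the final sound of the stem — -olo when the stem ends in a sibilant (*vamoz*, *igopus*); -dim when the stem ends in a non-sibilant consonant (*bilam*, *fesiviv*, *hemon*, *fij*); -u when the stem ends in a vowel (*vinaja*, *sukugi*).
*fajra*: final sound = /a/, a vowel → -u → *fajrau*.
*ozon* — final sound /n/ (a non-sibilant consonant) → -dim → *ozondim*.
The final sound of *nuhrus* is /s/, which is a sibilant, so the suffix is -olo, giving *nuhrusolo*.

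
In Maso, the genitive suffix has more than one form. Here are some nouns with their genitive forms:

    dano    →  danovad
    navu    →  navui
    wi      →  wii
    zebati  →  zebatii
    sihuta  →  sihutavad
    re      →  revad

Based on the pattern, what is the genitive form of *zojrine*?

zojrinevad

The pattern is height harmony: -i when the last vowel of the stem is a high vowel (*navu*, *wi*, *zebati*); -vad when the last vowel of the stem is a non-high vowel (*dano*, *sihuta*, *re*).
*zojrine* — last vowel /e/ (a non-high vowel) → -vad → *zojrinevad*.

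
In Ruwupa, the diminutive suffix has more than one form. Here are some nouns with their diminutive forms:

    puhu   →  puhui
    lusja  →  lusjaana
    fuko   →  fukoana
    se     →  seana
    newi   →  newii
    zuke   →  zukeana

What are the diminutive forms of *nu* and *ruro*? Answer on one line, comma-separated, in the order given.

Looking at the last vowel of each stem: -i when the last vowel of the stem is a high vowel (*puhu*, *newi*); -ana when the last vowel of the stem is a non-high vowel (*lusja*, *fuko*, *se*, *zuke*).
Since the last vowel of *nu* is /u/ (a high vowel), it takes -i, giving *nui*.
The last vowel of *ruro* is /o/, which is a non-high vowel, so the suffix is -ana, giving *ruroana*.

nui, ruroana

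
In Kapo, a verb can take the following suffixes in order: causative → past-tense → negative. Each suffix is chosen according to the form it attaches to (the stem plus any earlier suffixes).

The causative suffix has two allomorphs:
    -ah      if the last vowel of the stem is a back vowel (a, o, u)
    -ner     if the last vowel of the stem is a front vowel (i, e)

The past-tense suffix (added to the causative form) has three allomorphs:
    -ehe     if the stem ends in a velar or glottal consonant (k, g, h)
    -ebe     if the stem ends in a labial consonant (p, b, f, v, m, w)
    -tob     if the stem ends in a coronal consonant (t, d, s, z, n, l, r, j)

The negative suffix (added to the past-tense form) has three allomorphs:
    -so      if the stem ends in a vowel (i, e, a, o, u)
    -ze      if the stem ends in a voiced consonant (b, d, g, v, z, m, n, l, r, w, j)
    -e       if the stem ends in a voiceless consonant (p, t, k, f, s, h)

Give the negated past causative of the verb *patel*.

patelnertobze

*patel* — last vowel /e/ (a front vowel) → -ner → *patelner*.
The causative form *patelner* — final consonant /r/ (coronal) → -tob → *patelnertob*.
The final sound of the past-tense form *patelnertob* is /b/, which is a voiced consonant, so the negative suffix is -ze, giving *patelnertobze*.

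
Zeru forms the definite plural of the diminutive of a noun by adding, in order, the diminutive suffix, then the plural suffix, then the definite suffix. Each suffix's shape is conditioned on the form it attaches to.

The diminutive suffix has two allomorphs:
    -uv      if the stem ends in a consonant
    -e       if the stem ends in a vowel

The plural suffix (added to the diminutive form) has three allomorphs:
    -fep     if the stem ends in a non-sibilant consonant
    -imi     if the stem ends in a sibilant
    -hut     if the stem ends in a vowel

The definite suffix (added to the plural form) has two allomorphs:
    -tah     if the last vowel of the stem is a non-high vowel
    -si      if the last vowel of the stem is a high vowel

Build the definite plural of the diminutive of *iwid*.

*iwid*: final sound = /d/, a consonant → -uv → *iwiduv*.
The diminutive form *iwiduv*: final sound = /v/, a non-sibilant consonant → -fep → *iwiduvfep*.
The last vowel of the plural form *iwiduvfep* is /e/, which is a non-high vowel, so the definite suffix is -tah, giving *iwiduvfeptah*.

iwiduvfeptah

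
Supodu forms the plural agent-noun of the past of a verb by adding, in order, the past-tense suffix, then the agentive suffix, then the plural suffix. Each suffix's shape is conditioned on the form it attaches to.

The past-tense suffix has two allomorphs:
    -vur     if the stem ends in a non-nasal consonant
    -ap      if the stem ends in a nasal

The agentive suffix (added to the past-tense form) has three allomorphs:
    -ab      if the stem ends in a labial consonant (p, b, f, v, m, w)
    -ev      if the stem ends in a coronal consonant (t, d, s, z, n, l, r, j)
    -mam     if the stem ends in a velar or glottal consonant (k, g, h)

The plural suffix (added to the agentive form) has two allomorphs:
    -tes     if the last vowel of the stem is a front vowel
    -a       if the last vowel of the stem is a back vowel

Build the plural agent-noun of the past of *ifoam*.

ifoamapaba

Since the final consonant of *ifoam* is /m/ (a nasal), it takes -ap, giving *ifoamap*.
Since the final consonant of the past-tense form *ifoamap* is /p/ (labial), it takes -ab, giving *ifoamapab*.
Since the last vowel of the agentive form *ifoamapab* is /a/ (a back vowel), it takes -a, giving *ifoamapaba*.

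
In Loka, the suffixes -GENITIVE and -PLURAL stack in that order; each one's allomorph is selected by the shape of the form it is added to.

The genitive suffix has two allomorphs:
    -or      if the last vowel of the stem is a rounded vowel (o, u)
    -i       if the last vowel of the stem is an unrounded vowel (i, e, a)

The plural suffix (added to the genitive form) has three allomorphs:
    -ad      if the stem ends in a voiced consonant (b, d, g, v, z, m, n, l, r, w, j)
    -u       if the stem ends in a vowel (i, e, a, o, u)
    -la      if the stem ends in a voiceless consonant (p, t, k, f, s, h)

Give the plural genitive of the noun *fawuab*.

*fawuab*: last vowel = /a/, an unrounded vowel → -i → *fawuabi*.
The genitive form *fawuabi* — final sound /i/ (a vowel) → -u → *fawuabiu*.

fawuabiu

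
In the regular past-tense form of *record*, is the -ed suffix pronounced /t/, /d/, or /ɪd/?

/ɪd/

The stem *record* ends in /t/ or /d/.
The -ed suffix is realized as /ɪd/ after /t, d/; as /t/ after other voiceless consonants; and as /d/ after other voiced sounds.
So -ed on *record* is pronounced /ɪd/.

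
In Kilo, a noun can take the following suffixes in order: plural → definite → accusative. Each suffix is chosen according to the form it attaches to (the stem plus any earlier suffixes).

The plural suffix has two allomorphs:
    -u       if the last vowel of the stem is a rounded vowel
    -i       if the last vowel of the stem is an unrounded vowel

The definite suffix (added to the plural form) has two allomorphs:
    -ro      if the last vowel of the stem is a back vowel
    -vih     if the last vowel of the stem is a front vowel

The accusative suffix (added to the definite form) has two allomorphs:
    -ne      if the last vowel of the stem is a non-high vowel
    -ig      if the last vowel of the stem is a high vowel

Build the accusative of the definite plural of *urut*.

*urut*: last vowel = /u/, a rounded vowel → -u → *urutu*.
The plural form *urutu*: last vowel = /u/, a back vowel → -ro → *uruturo*.
The definite form *uruturo* — last vowel /o/ (a non-high vowel) → -ne → *uruturone*.

uruturone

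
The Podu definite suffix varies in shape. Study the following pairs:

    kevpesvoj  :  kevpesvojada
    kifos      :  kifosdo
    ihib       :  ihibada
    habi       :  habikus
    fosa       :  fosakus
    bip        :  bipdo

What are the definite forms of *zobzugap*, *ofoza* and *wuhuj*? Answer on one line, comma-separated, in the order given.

zobzugapdo, ofozakus, wuhujada

The alternation tracks the final sound of the stem — -do when the stem ends in a voiceless consonant (*kifos*, *bip*); -ada when the stem ends in a voiced consonant (*kevpesvoj*, *ihib*); -kus when the stem ends in a vowel (*habi*, *fosa*).
The final sound of *zobzugap* is /p/, which is a voiceless consonant, so the suffix is -do, giving *zobzugapdo*.
Since the final sound of *ofoza* is /a/ (a vowel), it takes -kus, giving *ofozakus*.
The final sound of *wuhuj* is /j/, which is a voiced consonant, so the suffix is -ada, giving *wuhujada*.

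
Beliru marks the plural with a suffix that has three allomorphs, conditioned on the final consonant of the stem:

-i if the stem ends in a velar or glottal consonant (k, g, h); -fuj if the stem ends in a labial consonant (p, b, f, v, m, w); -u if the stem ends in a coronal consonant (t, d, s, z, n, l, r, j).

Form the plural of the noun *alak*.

The final consonant of *alak* is /k/, which is velar/glottal, so the suffix is -i, giving *alaki*.

alaki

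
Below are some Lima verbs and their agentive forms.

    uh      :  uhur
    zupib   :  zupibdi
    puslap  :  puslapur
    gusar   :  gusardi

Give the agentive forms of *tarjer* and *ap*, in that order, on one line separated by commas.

The suffix is conditioned by the final consonant: -ur when the stem ends in a voiceless consonant (*uh*, *puslap*); -di when the stem ends in a voiced consonant (*zupib*, *gusar*).
Since the final consonant of *tarjer* is /r/ (voiced), it takes -di, giving *tarjerdi*.
*ap* — final consonant /p/ (voiceless) → -ur → *apur*.

tarjerdi, apur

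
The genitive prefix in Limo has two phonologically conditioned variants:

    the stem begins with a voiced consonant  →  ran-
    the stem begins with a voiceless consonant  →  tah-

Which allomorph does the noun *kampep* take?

The first consonant of *kampep* is /k/, which is voiceless, so the prefix is tah-.

tah-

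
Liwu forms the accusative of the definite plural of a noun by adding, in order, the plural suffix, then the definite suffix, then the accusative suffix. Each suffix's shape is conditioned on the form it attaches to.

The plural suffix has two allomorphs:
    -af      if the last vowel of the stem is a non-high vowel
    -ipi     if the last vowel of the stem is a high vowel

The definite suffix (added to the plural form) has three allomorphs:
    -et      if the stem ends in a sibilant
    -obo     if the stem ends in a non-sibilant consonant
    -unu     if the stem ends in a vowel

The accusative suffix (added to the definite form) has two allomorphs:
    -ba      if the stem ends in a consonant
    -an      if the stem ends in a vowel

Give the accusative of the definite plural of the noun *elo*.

The last vowel of *elo* is /o/, which is a non-high vowel, so the plural suffix is -af, giving *eloaf*.
The final sound of the plural form *eloaf* is /f/, which is a non-sibilant consonant, so the definite suffix is -obo, giving *eloafobo*.
Since the final sound of the definite form *eloafobo* is /o/ (a vowel), it takes -an, giving *eloafoboan*.

eloafoboan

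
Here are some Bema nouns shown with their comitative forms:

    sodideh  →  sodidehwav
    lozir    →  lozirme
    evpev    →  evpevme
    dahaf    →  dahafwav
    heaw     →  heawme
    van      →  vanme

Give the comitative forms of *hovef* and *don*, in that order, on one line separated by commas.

The suffix is conditioned by the final consonant: -wav when the stem ends in a voiceless consonant (*sodideh*, *dahaf*); -me when the stem ends in a voiced consonant (*lozir*, *evpev*, *heaw*, *van*).
*hovef* — final consonant /f/ (voiceless) → -wav → *hovefwav*.
*don*: final consonant = /n/, voiced → -me → *donme*.

hovefwav, donme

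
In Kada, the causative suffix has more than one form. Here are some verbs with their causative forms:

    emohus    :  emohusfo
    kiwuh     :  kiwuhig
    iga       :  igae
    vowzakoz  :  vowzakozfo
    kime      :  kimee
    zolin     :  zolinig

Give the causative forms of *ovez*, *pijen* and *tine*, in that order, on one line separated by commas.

ovezfo, pijenig, tinee

Looking at the final sound of each stem: -fo when the stem ends in a sibilant (*emohus*, *vowzakoz*); -ig when the stem ends in a non-sibilant consonant (*kiwuh*, *zolin*); -e when the stem ends in a vowel (*iga*, *kime*).
Since the final sound of *ovez* is /z/ (a sibilant), it takes -fo, giving *ovezfo*.
Since the final sound of *pijen* is /n/ (a non-sibilant consonant), it takes -ig, giving *pijenig*.
*tine*: final sound = /e/, a vowel → -e → *tinee*.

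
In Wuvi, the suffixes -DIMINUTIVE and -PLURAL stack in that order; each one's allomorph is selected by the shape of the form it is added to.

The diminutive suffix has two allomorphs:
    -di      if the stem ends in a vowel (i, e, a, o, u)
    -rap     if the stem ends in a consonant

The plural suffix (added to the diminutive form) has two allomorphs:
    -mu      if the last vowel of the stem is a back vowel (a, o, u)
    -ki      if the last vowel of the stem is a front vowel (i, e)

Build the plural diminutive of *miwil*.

*miwil*: final sound = /l/, a consonant → -rap → *miwilrap*.
The diminutive form *miwilrap*: last vowel = /a/, a back vowel → -mu → *miwilrapmu*.

miwilrapmu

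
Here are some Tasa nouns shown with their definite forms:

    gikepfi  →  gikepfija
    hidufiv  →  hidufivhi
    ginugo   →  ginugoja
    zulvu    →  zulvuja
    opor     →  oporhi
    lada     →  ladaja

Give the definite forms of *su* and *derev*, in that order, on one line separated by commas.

suja, derevhi

Looking at the final sound of each stem: -hi when the stem ends in a consonant (*hidufiv*, *opor*); -ja when the stem ends in a vowel (*gikepfi*, *ginugo*, *zulvu*, *lada*).
*su* — final sound /u/ (a vowel) → -ja → *suja*.
The final sound of *derev* is /v/, which is a consonant, so the suffix is -hi, giving *derevhi*.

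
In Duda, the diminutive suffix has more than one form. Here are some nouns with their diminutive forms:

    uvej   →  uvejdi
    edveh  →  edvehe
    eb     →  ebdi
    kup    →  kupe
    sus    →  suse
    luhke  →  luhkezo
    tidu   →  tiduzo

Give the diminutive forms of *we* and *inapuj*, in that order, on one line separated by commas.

Looking at the final sound of each stem: -e when the stem ends in a voiceless consonant (*edveh*, *kup*, *sus*); -di when the stem ends in a voiced consonant (*uvej*, *eb*); -zo when the stem ends in a vowel (*luhke*, *tidu*).
Since the final sound of *we* is /e/ (a vowel), it takes -zo, giving *wezo*.
Since the final sound of *inapuj* is /j/ (a voiced consonant), it takes -di, giving *inapujdi*.

wezo, inapujdi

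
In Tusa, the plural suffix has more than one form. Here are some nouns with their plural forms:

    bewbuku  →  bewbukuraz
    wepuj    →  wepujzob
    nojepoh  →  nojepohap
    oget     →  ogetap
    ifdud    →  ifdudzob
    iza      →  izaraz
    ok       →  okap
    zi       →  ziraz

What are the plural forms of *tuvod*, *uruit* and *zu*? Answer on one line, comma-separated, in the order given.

tuvodzob, uruitap, zuraz

The pattern is voicing of the final sound: -ap when the stem ends in a voiceless consonant (*nojepoh*, *oget*, *ok*); -zob when the stem ends in a voiced consonant (*wepuj*, *ifdud*); -raz when the stem ends in a vowel (*bewbuku*, *iza*, *zi*).
*tuvod* — final sound /d/ (a voiced consonant) → -zob → *tuvodzob*.
*uruit* — final sound /t/ (a voiceless consonant) → -ap → *uruitap*.
*zu* — final sound /u/ (a vowel) → -raz → *zuraz*.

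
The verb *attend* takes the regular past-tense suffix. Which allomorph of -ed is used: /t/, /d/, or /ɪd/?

/ɪd/

The stem *attend* ends in /t/ or /d/.
The -ed suffix is realized as /ɪd/ after /t, d/; as /t/ after other voiceless consonants; and as /d/ after other voiced sounds.
So -ed on *attend* is pronounced /ɪd/.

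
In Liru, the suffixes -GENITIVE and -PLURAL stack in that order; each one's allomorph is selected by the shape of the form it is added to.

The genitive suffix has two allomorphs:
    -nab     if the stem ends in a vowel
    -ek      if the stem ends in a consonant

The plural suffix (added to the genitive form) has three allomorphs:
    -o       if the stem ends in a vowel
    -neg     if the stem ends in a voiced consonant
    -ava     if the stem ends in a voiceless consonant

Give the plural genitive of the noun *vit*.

vitekava

Since the final sound of *vit* is /t/ (a consonant), it takes -ek, giving *vitek*.
Since the final sound of the genitive form *vitek* is /k/ (a voiceless consonant), it takes -ava, giving *vitekava*.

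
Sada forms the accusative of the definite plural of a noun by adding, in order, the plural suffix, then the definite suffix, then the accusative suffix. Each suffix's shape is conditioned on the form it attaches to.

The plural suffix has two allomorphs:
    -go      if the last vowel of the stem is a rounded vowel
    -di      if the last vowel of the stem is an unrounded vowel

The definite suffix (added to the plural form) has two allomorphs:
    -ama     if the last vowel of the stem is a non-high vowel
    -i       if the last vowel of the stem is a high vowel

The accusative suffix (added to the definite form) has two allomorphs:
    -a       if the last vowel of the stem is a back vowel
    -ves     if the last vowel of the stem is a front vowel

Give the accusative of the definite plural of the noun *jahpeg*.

*jahpeg*: last vowel = /e/, an unrounded vowel → -di → *jahpegdi*.
The plural form *jahpegdi* — last vowel /i/ (a high vowel) → -i → *jahpegdii*.
The last vowel of the definite form *jahpegdii* is /i/, which is a front vowel, so the accusative suffix is -ves, giving *jahpegdiives*.

jahpegdiives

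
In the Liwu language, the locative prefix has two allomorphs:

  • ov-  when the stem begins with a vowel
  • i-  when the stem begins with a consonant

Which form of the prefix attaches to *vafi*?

i-

The first sound of *vafi* is /v/, which is a consonant, so the prefix is i-.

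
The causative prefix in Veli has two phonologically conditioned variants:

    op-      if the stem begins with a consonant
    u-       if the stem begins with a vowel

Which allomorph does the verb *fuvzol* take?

op-

*fuvzol*: first sound = /f/, a consonant → op-.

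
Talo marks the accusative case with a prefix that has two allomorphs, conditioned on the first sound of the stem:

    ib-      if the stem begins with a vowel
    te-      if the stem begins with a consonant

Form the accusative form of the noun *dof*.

The first sound of *dof* is /d/, which is a consonant, so the prefix is te-, giving *tedof*.

tedof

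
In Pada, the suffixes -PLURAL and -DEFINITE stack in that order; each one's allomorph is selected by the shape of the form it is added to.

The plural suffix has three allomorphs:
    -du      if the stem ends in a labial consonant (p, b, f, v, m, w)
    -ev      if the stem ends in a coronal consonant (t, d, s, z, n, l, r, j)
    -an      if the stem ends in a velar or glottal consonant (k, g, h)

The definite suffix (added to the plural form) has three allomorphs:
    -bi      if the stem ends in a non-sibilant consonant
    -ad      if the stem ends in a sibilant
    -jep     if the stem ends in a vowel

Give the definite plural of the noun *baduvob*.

baduvobdujep

Since the final consonant of *baduvob* is /b/ (labial), it takes -du, giving *baduvobdu*.
The plural form *baduvobdu* — final sound /u/ (a vowel) → -jep → *baduvobdujep*.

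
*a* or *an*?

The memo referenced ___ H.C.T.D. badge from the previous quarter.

an

The indefinite article is chosen by the initial *sound* of the following word, not its spelling.
The initialism *H.C.T.D.* is read letter by letter; the first letter, H, is pronounced /eɪtʃ/, which begins with a vowel sound.
So the article is *an*: The memo referenced an H.C.T.D. badge from the previous quarter.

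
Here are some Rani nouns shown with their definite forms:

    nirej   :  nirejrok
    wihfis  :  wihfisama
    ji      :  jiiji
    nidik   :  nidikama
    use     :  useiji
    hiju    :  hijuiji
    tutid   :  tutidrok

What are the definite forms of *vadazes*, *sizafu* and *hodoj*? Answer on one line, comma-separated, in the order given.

The alternation tracks the final sound of the stem — -ama when the stem ends in a voiceless consonant (*wihfis*, *nidik*); -rok when the stem ends in a voiced consonant (*nirej*, *tutid*); -iji when the stem ends in a vowel (*ji*, *use*, *hiju*).
Since the final sound of *vadazes* is /s/ (a voiceless consonant), it takes -ama, giving *vadazesama*.
The final sound of *sizafu* is /u/, which is a vowel, so the suffix is -iji, giving *sizafuiji*.
*hodoj* — final sound /j/ (a voiced consonant) → -rok → *hodojrok*.

vadazesama, sizafuiji, hodojrok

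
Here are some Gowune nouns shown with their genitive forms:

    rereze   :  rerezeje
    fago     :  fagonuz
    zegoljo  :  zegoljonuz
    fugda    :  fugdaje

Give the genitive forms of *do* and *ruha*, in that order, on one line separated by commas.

donuz, ruhaje

Looking at the last vowel of each stem: -nuz when the last vowel of the stem is a rounded vowel (*fago*, *zegoljo*); -je when the last vowel of the stem is an unrounded vowel (*rereze*, *fugda*).
Since the last vowel of *do* is /o/ (a rounded vowel), it takes -nuz, giving *donuz*.
*ruha* — last vowel /a/ (an unrounded vowel) → -je → *ruhaje*.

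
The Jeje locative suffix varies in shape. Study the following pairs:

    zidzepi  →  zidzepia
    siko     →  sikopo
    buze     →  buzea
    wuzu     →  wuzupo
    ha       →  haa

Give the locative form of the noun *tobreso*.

The alternation tracks the last vowel of the stem — -po when the last vowel of the stem is a rounded vowel (*siko*, *wuzu*); -a when the last vowel of the stem is an unrounded vowel (*zidzepi*, *buze*, *ha*).
The last vowel of *tobreso* is /o/, which is a rounded vowel, so the suffix is -po, giving *tobresopo*.

tobresopo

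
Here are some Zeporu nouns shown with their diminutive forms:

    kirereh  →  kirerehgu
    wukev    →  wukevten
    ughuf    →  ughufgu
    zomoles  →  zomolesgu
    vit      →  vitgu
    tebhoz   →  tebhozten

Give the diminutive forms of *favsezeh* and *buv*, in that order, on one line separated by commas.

favsezehgu, buvten

The suffix is conditioned by the final consonant: -gu when the stem ends in a voiceless consonant (*kirereh*, *ughuf*, *zomoles*, *vit*); -ten when the stem ends in a voiced consonant (*wukev*, *tebhoz*).
*favsezeh*: final consonant = /h/, voiceless → -gu → *favsezehgu*.
*buv*: final consonant = /v/, voiced → -ten → *buvten*.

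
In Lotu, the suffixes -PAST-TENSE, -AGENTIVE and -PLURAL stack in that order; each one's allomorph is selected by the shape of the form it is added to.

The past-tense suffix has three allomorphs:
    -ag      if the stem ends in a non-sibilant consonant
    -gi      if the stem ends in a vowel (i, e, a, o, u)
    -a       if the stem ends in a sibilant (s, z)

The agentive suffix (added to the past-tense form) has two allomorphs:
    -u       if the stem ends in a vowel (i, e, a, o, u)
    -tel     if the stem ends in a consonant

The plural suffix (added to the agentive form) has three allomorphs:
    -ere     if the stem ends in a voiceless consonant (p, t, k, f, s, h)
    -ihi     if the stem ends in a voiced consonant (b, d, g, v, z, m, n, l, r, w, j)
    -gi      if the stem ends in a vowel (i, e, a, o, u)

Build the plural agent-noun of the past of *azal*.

The final sound of *azal* is /l/, which is a non-sibilant consonant, so the past-tense suffix is -ag, giving *azalag*.
The past-tense form *azalag*: final sound = /g/, a consonant → -tel → *azalagtel*.
The agentive form *azalagtel* — final sound /l/ (a voiced consonant) → -ihi → *azalagtelihi*.

azalagtelihi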